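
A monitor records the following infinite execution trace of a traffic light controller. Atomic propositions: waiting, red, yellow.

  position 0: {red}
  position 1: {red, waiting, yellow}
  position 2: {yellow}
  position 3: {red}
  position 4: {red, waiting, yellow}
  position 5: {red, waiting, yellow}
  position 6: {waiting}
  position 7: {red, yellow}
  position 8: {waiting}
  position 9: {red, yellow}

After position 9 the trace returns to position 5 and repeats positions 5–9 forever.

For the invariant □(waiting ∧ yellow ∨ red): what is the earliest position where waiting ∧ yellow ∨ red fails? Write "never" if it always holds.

2

Check waiting ∧ yellow ∨ red at each position in order: 0 ✓, 1 ✓.
At position 2 the labels are {yellow}, so waiting ∧ yellow ∨ red is false there. This is the first violation.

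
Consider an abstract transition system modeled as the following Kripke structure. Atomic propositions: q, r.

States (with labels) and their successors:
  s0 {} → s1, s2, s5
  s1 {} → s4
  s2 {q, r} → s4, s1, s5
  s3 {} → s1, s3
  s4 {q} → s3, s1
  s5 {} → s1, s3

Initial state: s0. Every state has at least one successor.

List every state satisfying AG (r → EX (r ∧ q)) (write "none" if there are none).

States satisfying r → EX (r ∧ q): {s0, s1, s3, s4, s5}.
States satisfying AG (r → EX (r ∧ q)): {s1, s3, s4, s5}.

{s1, s3, s4, s5}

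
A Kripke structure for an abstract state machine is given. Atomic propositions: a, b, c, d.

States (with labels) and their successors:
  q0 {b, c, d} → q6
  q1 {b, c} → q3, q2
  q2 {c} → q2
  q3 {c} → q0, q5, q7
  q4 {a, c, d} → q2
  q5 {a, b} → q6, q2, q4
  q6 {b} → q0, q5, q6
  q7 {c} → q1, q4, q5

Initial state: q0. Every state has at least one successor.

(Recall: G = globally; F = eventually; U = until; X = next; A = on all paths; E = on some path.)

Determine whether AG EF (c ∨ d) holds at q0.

States satisfying EF (c ∨ d): {q0, q1, q2, q3, q4, q5, q6, q7}.
States satisfying AG EF (c ∨ d): {q0, q1, q2, q3, q4, q5, q6, q7}.
Every state reachable from q0 satisfies EF (c ∨ d).
q0 ∈ Sat(AG EF (c ∨ d)).

Yes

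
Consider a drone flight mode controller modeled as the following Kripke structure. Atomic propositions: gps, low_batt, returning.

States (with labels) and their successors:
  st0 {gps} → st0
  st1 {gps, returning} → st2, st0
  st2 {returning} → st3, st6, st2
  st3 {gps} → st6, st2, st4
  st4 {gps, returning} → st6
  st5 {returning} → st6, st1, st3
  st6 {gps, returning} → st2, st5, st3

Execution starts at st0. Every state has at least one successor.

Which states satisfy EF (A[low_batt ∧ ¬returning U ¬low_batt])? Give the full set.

{st0, st1, st2, st3, st4, st5, st6}

States satisfying A[low_batt ∧ ¬returning U ¬low_batt]: {st0, st1, st2, st3, st4, st5, st6}.
States satisfying EF (A[low_batt ∧ ¬returning U ¬low_batt]): {st0, st1, st2, st3, st4, st5, st6}.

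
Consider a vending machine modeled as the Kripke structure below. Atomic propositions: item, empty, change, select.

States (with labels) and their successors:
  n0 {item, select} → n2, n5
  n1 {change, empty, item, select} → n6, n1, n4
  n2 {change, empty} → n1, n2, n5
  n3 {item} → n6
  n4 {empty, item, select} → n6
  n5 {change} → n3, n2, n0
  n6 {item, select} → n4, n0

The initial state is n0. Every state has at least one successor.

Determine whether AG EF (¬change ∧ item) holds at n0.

Yes

States satisfying EF (¬change ∧ item): {n0, n1, n2, n3, n4, n5, n6}.
States satisfying AG EF (¬change ∧ item): {n0, n1, n2, n3, n4, n5, n6}.
Every state reachable from n0 satisfies EF (¬change ∧ item).
n0 ∈ Sat(AG EF (¬change ∧ item)).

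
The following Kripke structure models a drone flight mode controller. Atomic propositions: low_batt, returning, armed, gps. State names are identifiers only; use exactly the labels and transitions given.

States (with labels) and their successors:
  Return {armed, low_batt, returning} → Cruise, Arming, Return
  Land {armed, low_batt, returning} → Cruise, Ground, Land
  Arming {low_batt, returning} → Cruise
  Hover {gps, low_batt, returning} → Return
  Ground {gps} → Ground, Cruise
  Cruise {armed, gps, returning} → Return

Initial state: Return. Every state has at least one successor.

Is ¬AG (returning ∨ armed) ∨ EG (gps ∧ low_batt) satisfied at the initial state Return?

No

States satisfying returning ∨ armed: {Return, Land, Arming, Hover, Cruise}.
States satisfying AG (returning ∨ armed): {Return, Arming, Hover, Cruise}.
States satisfying ¬AG (returning ∨ armed): {Land, Ground}.
States satisfying gps ∧ low_batt: {Hover}.
States satisfying EG (gps ∧ low_batt): ∅.
States satisfying ¬AG (returning ∨ armed) ∨ EG (gps ∧ low_batt): {Land, Ground}.
Return ∉ Sat(¬AG (returning ∨ armed) ∨ EG (gps ∧ low_batt)).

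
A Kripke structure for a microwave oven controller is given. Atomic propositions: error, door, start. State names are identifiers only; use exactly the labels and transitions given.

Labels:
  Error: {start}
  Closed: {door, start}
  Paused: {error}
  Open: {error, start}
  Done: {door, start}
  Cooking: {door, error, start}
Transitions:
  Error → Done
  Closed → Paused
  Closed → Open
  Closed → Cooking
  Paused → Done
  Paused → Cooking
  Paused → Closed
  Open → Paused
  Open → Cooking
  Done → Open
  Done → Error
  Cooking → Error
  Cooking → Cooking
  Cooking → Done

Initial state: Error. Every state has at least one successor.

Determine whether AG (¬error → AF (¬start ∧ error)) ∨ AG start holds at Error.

States satisfying ¬error → AF (¬start ∧ error): {Paused, Open, Cooking}.
States satisfying AG (¬error → AF (¬start ∧ error)): ∅.
States satisfying start: {Error, Closed, Open, Done, Cooking}.
States satisfying AG start: ∅.
States satisfying AG (¬error → AF (¬start ∧ error)) ∨ AG start: ∅.
Error ∉ Sat(AG (¬error → AF (¬start ∧ error)) ∨ AG start).

No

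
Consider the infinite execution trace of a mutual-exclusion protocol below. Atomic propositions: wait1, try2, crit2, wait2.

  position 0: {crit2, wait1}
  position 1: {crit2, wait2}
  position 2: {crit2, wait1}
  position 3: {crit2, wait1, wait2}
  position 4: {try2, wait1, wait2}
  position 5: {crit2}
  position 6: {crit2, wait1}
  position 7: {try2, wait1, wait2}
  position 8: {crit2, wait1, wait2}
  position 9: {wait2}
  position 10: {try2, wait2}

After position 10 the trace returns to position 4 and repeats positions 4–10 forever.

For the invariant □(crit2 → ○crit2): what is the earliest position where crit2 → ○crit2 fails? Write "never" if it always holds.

3

Check crit2 → ○crit2 at each position in order: 0 ✓, 1 ✓, 2 ✓.
At position 3 the labels are {crit2, wait1, wait2} and the next position 4 has {try2, wait1, wait2}, so crit2 → ○crit2 is false there. This is the first violation.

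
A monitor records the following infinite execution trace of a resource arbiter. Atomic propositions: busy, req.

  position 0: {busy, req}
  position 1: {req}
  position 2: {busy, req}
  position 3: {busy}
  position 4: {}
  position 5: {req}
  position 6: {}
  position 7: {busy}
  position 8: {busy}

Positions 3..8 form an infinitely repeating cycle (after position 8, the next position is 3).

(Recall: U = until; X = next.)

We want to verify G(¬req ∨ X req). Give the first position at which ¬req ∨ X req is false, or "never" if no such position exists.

Check ¬req ∨ X req at each position in order: 0 ✓, 1 ✓.
At position 2 the labels are {busy, req} and the next position 3 has {busy}, so ¬req ∨ X req is false there. This is the first violation.

2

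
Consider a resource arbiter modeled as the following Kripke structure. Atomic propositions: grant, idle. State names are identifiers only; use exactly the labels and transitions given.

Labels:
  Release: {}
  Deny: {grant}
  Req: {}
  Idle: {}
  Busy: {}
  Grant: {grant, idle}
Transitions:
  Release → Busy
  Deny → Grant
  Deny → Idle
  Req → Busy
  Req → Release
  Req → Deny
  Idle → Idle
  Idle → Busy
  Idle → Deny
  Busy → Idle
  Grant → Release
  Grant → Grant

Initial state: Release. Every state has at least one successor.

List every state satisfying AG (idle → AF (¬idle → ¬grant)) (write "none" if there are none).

{Release, Deny, Req, Idle, Busy, Grant}

States satisfying idle → AF (¬idle → ¬grant): {Release, Deny, Req, Idle, Busy, Grant}.
States satisfying AG (idle → AF (¬idle → ¬grant)): {Release, Deny, Req, Idle, Busy, Grant}.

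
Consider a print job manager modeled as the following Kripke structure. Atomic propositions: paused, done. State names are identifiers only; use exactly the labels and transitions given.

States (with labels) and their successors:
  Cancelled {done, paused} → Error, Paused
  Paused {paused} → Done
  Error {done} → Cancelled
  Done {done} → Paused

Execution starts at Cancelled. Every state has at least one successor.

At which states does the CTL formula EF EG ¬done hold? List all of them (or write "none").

none

States satisfying EG ¬done: ∅.
States satisfying EF EG ¬done: ∅.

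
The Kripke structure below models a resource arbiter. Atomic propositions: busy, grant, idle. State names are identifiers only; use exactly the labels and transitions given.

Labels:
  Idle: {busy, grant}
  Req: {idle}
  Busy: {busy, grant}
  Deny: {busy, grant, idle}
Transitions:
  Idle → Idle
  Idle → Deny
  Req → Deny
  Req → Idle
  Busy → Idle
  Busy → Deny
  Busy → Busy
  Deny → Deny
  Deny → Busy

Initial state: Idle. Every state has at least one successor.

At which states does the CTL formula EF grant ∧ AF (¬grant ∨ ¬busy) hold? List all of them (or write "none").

States satisfying grant: {Idle, Busy, Deny}.
States satisfying EF grant: {Idle, Req, Busy, Deny}.
States satisfying ¬grant ∨ ¬busy: {Req}.
States satisfying AF (¬grant ∨ ¬busy): {Req}.
States satisfying EF grant ∧ AF (¬grant ∨ ¬busy): {Req}.

{Req}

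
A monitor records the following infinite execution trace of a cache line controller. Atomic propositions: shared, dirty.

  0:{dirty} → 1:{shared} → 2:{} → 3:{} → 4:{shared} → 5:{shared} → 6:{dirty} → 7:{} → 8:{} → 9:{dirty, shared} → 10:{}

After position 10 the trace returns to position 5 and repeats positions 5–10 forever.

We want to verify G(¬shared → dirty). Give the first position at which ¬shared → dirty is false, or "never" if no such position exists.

2

Check ¬shared → dirty at each position in order: 0 ✓, 1 ✓.
At position 2 the labels are {}, so ¬shared → dirty is false there. This is the first violation.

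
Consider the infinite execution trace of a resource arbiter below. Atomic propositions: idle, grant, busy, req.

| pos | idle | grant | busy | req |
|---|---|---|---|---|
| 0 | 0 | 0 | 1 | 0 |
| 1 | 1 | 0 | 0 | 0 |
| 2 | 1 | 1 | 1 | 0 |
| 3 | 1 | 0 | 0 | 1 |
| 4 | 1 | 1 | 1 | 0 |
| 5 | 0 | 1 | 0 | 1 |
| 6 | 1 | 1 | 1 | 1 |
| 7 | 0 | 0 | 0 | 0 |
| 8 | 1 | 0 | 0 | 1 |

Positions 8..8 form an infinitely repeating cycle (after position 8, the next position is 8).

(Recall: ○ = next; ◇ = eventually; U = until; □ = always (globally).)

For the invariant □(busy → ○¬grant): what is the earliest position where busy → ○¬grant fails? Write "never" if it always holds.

Check busy → ○¬grant at each position in order: 0 ✓, 1 ✓, 2 ✓, 3 ✓.
At position 4 the labels are {busy, grant, idle} and the next position 5 has {grant, req}, so busy → ○¬grant is false there. This is the first violation.

4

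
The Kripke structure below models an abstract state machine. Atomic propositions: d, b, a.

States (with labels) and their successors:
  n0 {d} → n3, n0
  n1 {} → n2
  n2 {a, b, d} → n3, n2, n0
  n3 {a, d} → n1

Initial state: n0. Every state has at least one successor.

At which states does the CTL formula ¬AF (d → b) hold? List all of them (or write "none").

{n0}

States satisfying d → b: {n1, n2}.
States satisfying AF (d → b): {n1, n2, n3}.
States satisfying ¬AF (d → b): {n0}.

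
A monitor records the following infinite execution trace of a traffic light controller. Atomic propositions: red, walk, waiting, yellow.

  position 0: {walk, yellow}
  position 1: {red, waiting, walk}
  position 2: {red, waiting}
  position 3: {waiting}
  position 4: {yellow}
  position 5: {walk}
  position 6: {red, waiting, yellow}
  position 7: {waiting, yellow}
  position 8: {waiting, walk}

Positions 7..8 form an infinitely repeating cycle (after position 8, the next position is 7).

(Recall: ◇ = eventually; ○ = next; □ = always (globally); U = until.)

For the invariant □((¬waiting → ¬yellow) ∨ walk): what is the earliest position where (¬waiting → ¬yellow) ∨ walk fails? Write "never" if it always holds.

4

Check (¬waiting → ¬yellow) ∨ walk at each position in order: 0 ✓, 1 ✓, 2 ✓, 3 ✓.
At position 4 the labels are {yellow}, so (¬waiting → ¬yellow) ∨ walk is false there. This is the first violation.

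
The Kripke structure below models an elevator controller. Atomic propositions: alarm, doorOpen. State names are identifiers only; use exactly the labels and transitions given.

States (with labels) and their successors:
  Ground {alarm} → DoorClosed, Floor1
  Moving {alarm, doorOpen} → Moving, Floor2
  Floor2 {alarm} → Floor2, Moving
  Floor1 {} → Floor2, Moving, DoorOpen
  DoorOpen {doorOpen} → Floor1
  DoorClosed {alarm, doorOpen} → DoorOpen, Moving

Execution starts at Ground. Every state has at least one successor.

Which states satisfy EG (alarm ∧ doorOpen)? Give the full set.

{Moving, DoorClosed}

States satisfying alarm ∧ doorOpen: {Moving, DoorClosed}.
States satisfying EG (alarm ∧ doorOpen): {Moving, DoorClosed}.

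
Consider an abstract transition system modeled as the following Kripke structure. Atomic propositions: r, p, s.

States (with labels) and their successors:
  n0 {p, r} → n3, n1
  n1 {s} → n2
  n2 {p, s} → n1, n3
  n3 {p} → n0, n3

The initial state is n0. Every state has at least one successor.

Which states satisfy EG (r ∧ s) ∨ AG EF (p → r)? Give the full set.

States satisfying r ∧ s: ∅.
States satisfying EG (r ∧ s): ∅.
States satisfying EF (p → r): {n0, n1, n2, n3}.
States satisfying AG EF (p → r): {n0, n1, n2, n3}.
States satisfying EG (r ∧ s) ∨ AG EF (p → r): {n0, n1, n2, n3}.

{n0, n1, n2, n3}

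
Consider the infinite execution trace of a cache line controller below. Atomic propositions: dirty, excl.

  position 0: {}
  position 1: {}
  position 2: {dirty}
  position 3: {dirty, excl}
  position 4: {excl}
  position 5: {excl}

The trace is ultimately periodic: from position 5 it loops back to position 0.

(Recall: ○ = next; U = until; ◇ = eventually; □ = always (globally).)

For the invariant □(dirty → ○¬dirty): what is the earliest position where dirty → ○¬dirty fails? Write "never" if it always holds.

Check dirty → ○¬dirty at each position in order: 0 ✓, 1 ✓.
At position 2 the labels are {dirty} and the next position 3 has {dirty, excl}, so dirty → ○¬dirty is false there. This is the first violation.

2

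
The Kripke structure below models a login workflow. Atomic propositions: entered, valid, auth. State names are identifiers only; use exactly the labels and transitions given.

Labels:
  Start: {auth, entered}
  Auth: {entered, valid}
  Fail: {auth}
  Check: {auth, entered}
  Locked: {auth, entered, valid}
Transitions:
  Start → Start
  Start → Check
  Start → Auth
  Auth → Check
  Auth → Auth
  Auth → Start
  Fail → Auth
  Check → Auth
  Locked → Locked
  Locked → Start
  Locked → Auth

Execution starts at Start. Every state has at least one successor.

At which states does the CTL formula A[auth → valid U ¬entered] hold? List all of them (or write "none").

{Fail}

States satisfying auth → valid: {Auth, Locked}.
States satisfying ¬entered: {Fail}.
States satisfying A[auth → valid U ¬entered]: {Fail}.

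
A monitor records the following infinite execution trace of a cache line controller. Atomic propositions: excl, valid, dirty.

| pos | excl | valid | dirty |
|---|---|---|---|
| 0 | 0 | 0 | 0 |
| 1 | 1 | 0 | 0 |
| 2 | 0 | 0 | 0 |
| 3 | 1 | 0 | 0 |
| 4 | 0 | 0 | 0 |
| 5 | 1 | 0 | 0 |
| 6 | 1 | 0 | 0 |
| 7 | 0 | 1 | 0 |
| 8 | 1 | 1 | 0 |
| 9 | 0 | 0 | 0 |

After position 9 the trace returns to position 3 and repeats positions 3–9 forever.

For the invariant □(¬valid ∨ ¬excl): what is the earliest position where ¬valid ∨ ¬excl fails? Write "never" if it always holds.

8

Check ¬valid ∨ ¬excl at each position in order: 0 ✓, 1 ✓, 2 ✓, 3 ✓, 4 ✓, 5 ✓, 6 ✓, 7 ✓.
At position 8 the labels are {excl, valid}, so ¬valid ∨ ¬excl is false there. This is the first violation.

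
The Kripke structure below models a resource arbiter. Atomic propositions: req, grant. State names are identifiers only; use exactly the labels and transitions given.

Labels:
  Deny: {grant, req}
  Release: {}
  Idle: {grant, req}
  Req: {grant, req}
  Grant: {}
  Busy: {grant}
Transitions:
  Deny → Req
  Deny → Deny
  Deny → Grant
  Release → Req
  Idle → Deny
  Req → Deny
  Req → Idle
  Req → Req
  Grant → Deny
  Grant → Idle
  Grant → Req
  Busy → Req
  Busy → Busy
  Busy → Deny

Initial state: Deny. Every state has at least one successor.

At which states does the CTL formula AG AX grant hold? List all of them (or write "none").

States satisfying AX grant: {Release, Idle, Req, Grant, Busy}.
States satisfying AG AX grant: ∅.

none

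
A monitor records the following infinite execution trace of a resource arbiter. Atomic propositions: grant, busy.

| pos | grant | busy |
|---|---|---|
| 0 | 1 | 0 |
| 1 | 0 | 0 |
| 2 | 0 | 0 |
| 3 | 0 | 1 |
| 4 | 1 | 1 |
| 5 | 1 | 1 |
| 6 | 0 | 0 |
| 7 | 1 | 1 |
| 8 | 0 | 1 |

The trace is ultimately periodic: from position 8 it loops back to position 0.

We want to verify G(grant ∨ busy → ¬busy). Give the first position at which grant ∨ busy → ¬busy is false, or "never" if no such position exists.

Check grant ∨ busy → ¬busy at each position in order: 0 ✓, 1 ✓, 2 ✓.
At position 3 the labels are {busy}, so grant ∨ busy → ¬busy is false there. This is the first violation.

3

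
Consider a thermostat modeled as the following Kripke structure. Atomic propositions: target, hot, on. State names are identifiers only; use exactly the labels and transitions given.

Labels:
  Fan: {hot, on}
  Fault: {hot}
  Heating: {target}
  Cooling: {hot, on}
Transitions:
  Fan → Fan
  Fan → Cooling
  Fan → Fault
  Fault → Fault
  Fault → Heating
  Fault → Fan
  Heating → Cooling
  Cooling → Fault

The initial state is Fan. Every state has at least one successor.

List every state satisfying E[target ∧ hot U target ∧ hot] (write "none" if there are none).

States satisfying target ∧ hot: ∅.
States satisfying E[target ∧ hot U target ∧ hot]: ∅.

none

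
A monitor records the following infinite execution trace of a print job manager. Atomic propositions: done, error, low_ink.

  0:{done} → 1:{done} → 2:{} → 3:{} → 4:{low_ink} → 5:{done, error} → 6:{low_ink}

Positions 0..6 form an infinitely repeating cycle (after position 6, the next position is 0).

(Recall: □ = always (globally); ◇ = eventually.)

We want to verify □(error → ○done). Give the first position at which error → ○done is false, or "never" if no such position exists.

5

Check error → ○done at each position in order: 0 ✓, 1 ✓, 2 ✓, 3 ✓, 4 ✓.
At position 5 the labels are {done, error} and the next position 6 has {low_ink}, so error → ○done is false there. This is the first violation.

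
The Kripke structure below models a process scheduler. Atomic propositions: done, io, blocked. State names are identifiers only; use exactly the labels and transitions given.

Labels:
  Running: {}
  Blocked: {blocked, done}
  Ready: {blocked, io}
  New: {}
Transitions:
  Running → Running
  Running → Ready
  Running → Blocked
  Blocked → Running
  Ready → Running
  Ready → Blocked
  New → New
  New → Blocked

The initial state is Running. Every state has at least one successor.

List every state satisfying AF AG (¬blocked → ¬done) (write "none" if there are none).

{Running, Blocked, Ready, New}

States satisfying AG (¬blocked → ¬done): {Running, Blocked, Ready, New}.
States satisfying AF AG (¬blocked → ¬done): {Running, Blocked, Ready, New}.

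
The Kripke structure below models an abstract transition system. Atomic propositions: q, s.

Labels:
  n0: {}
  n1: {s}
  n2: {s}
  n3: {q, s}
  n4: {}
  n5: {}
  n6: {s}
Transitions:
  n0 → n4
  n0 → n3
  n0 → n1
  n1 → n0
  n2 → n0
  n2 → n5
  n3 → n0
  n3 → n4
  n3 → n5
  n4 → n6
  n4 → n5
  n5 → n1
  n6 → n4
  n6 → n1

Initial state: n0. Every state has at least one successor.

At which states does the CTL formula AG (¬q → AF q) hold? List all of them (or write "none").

none

States satisfying ¬q → AF q: {n3}.
States satisfying AG (¬q → AF q): ∅.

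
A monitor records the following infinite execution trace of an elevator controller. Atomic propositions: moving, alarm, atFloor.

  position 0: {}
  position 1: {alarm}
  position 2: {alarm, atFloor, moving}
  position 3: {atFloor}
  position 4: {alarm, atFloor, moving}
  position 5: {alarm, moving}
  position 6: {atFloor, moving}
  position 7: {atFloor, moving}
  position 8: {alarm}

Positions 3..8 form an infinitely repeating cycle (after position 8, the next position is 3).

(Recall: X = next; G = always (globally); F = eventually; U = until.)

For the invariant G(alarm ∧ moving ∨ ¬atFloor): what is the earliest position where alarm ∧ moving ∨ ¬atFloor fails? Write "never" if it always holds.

3

Check alarm ∧ moving ∨ ¬atFloor at each position in order: 0 ✓, 1 ✓, 2 ✓.
At position 3 the labels are {atFloor}, so alarm ∧ moving ∨ ¬atFloor is false there. This is the first violation.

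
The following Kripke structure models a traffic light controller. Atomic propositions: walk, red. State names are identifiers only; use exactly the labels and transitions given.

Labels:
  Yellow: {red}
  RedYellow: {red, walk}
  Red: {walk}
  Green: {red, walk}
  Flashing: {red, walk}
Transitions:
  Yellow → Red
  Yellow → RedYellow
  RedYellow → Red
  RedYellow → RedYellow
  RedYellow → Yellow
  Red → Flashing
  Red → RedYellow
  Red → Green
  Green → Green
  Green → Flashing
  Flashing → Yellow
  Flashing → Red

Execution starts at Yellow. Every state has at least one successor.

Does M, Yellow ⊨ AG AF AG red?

Does not hold

States satisfying AF AG red: ∅.
States satisfying AG AF AG red: ∅.
Flashing is reachable from Yellow and violates AF AG red, so AG fails at Yellow.
Yellow ∉ Sat(AG AF AG red).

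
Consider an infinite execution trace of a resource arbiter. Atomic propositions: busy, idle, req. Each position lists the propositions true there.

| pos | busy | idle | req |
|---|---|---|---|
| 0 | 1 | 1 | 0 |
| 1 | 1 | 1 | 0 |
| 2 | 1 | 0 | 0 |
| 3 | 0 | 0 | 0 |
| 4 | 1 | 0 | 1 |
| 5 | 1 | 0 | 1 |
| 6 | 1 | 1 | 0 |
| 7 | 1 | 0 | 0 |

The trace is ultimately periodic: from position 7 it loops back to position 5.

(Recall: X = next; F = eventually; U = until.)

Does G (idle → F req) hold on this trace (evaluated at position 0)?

idle → F req holds at every position 0..7, and those are all positions ever visited, so G (idle → F req) holds.
Positions where idle holds: 0, 1, 6.
Check F req at each: 0→ok, 1→ok, 6→ok.

Yes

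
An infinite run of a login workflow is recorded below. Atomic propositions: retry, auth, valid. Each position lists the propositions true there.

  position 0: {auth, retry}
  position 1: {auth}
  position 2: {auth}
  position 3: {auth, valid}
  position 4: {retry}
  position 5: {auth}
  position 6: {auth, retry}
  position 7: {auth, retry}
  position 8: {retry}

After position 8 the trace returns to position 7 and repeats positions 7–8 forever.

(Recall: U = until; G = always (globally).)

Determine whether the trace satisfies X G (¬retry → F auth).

Holds

The position after 0 is 1; G (¬retry → F auth) is true there.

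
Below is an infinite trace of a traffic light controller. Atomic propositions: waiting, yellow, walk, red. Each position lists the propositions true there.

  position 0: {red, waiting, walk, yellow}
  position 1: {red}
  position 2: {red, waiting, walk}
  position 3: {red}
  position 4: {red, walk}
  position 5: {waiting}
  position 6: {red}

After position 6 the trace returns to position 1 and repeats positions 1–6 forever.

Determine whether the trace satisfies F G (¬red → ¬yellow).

G (¬red → ¬yellow) holds at position 0, which is reachable from 0, so F G (¬red → ¬yellow) holds.

Satisfied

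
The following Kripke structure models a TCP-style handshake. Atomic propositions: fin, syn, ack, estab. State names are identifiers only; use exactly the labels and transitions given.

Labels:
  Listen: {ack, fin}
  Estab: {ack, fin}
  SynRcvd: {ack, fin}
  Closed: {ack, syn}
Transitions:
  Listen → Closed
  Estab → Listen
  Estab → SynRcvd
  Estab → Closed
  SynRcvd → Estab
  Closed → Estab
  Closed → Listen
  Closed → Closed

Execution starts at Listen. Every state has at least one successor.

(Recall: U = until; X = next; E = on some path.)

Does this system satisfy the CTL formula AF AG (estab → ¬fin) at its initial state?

Yes

States satisfying AG (estab → ¬fin): {Listen, Estab, SynRcvd, Closed}.
States satisfying AF AG (estab → ¬fin): {Listen, Estab, SynRcvd, Closed}.
Listen ∈ Sat(AF AG (estab → ¬fin)).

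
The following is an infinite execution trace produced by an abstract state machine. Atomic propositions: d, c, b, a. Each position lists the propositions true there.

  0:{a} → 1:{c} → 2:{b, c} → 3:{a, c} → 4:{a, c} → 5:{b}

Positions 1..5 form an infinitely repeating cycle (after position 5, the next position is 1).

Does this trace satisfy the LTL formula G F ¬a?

Satisfied

F ¬a holds at every position 0..5, and those are all positions ever visited, so G F ¬a holds.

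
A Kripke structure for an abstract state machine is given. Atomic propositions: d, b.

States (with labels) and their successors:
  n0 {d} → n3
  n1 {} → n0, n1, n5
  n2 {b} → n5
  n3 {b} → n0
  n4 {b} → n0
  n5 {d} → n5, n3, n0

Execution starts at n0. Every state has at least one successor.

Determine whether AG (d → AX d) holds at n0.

Violated

States satisfying d → AX d: {n1, n2, n3, n4}.
States satisfying AG (d → AX d): ∅.
n0 is reachable from n0 and violates d → AX d, so AG fails at n0.
n0 ∉ Sat(AG (d → AX d)).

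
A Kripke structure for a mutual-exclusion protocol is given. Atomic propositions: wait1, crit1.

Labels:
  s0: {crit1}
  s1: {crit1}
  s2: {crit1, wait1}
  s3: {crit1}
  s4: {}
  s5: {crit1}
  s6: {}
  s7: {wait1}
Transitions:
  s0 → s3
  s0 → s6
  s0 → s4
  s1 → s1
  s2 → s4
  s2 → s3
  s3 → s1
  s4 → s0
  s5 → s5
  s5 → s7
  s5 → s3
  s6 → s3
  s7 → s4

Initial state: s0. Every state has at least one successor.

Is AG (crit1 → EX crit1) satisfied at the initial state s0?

States satisfying crit1 → EX crit1: {s0, s1, s2, s3, s4, s5, s6, s7}.
States satisfying AG (crit1 → EX crit1): {s0, s1, s2, s3, s4, s5, s6, s7}.
Every state reachable from s0 satisfies crit1 → EX crit1.
s0 ∈ Sat(AG (crit1 → EX crit1)).

Holds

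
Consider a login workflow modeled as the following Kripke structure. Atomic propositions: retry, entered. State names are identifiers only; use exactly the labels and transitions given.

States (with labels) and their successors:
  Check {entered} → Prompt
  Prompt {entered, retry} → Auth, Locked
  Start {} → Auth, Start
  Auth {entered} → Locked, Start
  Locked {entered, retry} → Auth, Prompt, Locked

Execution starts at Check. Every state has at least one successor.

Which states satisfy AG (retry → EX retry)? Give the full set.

States satisfying retry → EX retry: {Check, Prompt, Start, Auth, Locked}.
States satisfying AG (retry → EX retry): {Check, Prompt, Start, Auth, Locked}.

{Check, Prompt, Start, Auth, Locked}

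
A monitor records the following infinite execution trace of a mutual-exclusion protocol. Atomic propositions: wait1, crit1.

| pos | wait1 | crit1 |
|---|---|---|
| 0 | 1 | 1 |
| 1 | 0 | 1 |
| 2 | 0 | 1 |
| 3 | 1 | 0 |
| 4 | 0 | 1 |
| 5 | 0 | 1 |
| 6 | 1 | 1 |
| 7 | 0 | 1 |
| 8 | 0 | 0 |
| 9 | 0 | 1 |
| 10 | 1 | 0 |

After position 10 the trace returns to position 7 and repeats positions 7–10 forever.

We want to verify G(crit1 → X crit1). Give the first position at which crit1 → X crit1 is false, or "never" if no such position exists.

Check crit1 → X crit1 at each position in order: 0 ✓, 1 ✓.
At position 2 the labels are {crit1} and the next position 3 has {wait1}, so crit1 → X crit1 is false there. This is the first violation.

2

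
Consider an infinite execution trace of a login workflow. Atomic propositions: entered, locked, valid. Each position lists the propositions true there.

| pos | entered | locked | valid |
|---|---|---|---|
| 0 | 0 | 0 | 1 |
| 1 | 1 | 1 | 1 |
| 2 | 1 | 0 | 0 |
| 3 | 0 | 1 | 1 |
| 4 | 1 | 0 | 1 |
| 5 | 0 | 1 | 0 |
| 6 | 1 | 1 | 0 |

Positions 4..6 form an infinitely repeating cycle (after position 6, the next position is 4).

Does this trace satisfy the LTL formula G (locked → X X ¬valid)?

No

locked → X X ¬valid must hold at every position from 0 onward. It fails at position 1, so G (locked → X X ¬valid) is false.
Positions where locked holds: 1, 3, 5, 6.
Check X X ¬valid at each: 1→fails, 3→ok, 5→fails, 6→ok.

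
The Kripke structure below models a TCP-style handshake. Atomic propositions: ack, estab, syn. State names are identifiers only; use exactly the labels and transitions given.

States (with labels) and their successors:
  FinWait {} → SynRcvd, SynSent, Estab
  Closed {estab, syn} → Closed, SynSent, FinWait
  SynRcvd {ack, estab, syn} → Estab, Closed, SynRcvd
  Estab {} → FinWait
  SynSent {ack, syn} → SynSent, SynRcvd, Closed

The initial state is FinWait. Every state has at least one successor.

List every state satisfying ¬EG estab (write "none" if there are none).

{FinWait, Estab, SynSent}

States satisfying estab: {Closed, SynRcvd}.
States satisfying EG estab: {Closed, SynRcvd}.
States satisfying ¬EG estab: {FinWait, Estab, SynSent}.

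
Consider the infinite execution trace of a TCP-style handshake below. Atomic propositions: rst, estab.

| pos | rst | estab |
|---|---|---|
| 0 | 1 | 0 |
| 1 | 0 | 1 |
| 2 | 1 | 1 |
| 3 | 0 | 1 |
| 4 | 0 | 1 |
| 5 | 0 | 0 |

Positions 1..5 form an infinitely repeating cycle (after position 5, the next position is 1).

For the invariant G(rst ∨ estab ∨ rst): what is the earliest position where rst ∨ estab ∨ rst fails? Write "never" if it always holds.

5

Check rst ∨ estab ∨ rst at each position in order: 0 ✓, 1 ✓, 2 ✓, 3 ✓, 4 ✓.
At position 5 the labels are {}, so rst ∨ estab ∨ rst is false there. This is the first violation.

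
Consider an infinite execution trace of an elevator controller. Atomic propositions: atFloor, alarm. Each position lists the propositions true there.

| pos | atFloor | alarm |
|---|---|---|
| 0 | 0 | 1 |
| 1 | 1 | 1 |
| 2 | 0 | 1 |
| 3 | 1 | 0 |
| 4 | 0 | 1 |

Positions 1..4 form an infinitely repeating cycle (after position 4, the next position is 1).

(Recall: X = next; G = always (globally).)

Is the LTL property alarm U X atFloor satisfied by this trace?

Yes

Walking from position 0: X atFloor first holds at position 0, and alarm holds at every earlier position along the way, so alarm U X atFloor holds.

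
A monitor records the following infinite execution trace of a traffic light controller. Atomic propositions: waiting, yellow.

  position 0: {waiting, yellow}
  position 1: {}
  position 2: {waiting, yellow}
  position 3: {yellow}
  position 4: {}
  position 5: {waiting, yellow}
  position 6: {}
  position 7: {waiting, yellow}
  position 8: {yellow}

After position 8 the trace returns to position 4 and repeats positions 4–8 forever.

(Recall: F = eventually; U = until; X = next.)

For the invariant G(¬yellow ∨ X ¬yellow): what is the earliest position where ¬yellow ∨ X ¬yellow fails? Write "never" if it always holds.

2

Check ¬yellow ∨ X ¬yellow at each position in order: 0 ✓, 1 ✓.
At position 2 the labels are {waiting, yellow} and the next position 3 has {yellow}, so ¬yellow ∨ X ¬yellow is false there. This is the first violation.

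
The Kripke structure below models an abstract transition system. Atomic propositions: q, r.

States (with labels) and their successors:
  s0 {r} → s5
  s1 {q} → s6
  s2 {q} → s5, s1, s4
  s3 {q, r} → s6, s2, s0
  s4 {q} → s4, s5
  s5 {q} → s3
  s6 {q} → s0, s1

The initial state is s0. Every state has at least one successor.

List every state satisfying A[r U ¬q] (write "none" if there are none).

{s0}

States satisfying r: {s0, s3}.
States satisfying ¬q: {s0}.
States satisfying A[r U ¬q]: {s0}.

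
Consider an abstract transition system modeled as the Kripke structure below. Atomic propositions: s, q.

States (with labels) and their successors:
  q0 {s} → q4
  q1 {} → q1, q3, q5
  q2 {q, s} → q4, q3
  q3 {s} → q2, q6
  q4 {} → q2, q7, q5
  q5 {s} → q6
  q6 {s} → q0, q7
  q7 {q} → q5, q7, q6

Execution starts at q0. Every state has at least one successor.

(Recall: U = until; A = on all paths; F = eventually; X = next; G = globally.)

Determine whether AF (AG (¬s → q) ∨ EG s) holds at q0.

No

States satisfying AG (¬s → q) ∨ EG s: {q2, q3}.
States satisfying AF (AG (¬s → q) ∨ EG s): {q2, q3}.
There is a path from q0 along which AG (¬s → q) ∨ EG s never holds.
q0 ∉ Sat(AF (AG (¬s → q) ∨ EG s)).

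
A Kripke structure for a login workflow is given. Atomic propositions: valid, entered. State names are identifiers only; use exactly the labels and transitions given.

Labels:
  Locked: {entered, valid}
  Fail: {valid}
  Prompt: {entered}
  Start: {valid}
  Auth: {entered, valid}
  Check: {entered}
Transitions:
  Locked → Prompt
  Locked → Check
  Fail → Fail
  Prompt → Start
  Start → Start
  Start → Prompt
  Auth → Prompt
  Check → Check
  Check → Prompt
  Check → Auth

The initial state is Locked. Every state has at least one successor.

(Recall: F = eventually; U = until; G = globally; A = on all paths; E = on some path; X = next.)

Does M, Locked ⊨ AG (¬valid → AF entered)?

Holds

States satisfying ¬valid → AF entered: {Locked, Fail, Prompt, Start, Auth, Check}.
States satisfying AG (¬valid → AF entered): {Locked, Fail, Prompt, Start, Auth, Check}.
Every state reachable from Locked satisfies ¬valid → AF entered.
Locked ∈ Sat(AG (¬valid → AF entered)).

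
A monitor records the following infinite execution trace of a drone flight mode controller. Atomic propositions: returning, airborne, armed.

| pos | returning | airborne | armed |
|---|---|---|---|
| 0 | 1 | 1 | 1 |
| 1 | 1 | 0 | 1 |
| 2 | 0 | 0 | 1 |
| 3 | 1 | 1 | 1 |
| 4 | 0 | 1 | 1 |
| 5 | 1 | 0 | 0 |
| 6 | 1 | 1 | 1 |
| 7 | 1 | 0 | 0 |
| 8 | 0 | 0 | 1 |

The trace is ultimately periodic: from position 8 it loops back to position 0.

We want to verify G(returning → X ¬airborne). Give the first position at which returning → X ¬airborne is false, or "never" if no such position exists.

Check returning → X ¬airborne at each position in order: 0 ✓, 1 ✓, 2 ✓.
At position 3 the labels are {airborne, armed, returning} and the next position 4 has {airborne, armed}, so returning → X ¬airborne is false there. This is the first violation.

3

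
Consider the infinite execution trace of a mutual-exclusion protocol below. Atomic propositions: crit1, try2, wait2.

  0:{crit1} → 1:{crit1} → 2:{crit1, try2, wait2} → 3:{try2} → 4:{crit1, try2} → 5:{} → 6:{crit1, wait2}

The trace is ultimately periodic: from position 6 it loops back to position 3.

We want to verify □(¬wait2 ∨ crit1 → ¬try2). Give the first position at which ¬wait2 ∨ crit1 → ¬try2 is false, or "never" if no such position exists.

2

Check ¬wait2 ∨ crit1 → ¬try2 at each position in order: 0 ✓, 1 ✓.
At position 2 the labels are {crit1, try2, wait2}, so ¬wait2 ∨ crit1 → ¬try2 is false there. This is the first violation.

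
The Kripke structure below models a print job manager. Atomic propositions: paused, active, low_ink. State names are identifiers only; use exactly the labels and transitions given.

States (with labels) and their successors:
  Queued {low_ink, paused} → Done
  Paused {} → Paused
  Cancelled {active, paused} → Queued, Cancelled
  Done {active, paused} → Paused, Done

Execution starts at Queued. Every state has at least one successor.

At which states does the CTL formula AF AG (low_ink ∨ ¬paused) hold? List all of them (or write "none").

{Paused}

States satisfying AG (low_ink ∨ ¬paused): {Paused}.
States satisfying AF AG (low_ink ∨ ¬paused): {Paused}.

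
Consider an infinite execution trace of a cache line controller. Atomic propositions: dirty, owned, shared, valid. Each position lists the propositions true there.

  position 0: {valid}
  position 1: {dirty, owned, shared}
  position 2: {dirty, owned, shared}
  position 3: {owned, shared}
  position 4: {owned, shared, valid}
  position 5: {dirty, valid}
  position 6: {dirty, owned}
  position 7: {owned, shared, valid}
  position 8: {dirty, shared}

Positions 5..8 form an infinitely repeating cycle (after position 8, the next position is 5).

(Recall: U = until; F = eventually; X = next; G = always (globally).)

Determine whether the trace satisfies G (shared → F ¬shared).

shared → F ¬shared holds at every position 0..8, and those are all positions ever visited, so G (shared → F ¬shared) holds.
Positions where shared holds: 1, 2, 3, 4, 7, 8.
Check F ¬shared at each: 1→ok, 2→ok, 3→ok, 4→ok, 7→ok, 8→ok.

Holds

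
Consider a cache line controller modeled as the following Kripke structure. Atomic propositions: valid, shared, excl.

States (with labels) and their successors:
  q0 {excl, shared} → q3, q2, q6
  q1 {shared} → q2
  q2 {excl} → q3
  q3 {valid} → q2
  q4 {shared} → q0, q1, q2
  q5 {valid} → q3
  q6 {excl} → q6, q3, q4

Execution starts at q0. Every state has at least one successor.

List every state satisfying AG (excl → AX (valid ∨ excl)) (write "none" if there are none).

{q1, q2, q3, q5}

States satisfying excl → AX (valid ∨ excl): {q0, q1, q2, q3, q4, q5}.
States satisfying AG (excl → AX (valid ∨ excl)): {q1, q2, q3, q5}.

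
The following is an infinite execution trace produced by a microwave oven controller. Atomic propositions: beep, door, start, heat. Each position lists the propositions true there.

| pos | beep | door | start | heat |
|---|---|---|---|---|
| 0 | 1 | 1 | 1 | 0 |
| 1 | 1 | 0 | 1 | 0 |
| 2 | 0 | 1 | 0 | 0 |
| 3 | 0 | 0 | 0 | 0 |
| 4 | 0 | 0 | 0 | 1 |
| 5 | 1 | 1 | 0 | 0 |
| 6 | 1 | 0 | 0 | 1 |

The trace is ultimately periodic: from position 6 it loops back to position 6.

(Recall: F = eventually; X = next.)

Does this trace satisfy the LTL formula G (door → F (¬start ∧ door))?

door → F (¬start ∧ door) holds at every position 0..6, and those are all positions ever visited, so G (door → F (¬start ∧ door)) holds.
Positions where door holds: 0, 2, 5.
Check F (¬start ∧ door) at each: 0→ok, 2→ok, 5→ok.

Satisfied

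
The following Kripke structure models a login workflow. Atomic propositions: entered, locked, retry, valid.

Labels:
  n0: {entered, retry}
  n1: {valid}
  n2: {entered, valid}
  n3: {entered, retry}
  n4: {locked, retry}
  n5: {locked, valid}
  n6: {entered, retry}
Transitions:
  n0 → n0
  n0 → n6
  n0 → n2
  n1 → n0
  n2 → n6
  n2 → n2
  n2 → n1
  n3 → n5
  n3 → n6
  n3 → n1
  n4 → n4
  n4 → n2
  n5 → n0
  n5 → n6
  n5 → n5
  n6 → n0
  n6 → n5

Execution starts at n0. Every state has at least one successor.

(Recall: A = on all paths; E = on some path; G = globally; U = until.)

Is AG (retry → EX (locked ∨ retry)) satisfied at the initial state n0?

Yes

States satisfying retry → EX (locked ∨ retry): {n0, n1, n2, n3, n4, n5, n6}.
States satisfying AG (retry → EX (locked ∨ retry)): {n0, n1, n2, n3, n4, n5, n6}.
Every state reachable from n0 satisfies retry → EX (locked ∨ retry).
n0 ∈ Sat(AG (retry → EX (locked ∨ retry))).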